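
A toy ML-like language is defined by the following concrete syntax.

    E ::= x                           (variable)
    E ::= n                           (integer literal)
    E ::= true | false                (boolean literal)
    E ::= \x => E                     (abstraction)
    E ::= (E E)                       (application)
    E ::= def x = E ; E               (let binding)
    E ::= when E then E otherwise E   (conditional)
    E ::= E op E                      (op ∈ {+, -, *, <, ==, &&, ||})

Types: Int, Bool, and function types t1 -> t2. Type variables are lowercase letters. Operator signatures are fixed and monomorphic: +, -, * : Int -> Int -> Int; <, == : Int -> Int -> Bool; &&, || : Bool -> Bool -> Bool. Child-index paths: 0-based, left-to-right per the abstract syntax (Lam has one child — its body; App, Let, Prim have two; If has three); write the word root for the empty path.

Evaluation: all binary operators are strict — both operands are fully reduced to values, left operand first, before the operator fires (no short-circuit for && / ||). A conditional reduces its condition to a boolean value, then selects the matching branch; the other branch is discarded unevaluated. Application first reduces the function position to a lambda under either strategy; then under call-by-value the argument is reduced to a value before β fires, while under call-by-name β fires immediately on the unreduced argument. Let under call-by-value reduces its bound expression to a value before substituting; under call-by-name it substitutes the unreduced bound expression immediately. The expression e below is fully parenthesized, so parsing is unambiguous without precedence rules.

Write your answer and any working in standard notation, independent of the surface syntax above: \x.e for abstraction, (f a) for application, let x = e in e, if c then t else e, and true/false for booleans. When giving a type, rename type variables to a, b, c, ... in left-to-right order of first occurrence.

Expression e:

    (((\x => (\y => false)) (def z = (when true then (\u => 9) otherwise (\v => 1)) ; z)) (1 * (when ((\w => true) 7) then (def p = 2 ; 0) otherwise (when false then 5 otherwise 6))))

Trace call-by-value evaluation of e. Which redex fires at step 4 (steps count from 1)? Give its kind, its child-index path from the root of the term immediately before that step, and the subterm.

Answer: beta at 1.1.0 : ((\w.true) 7)

Trace:
step 0: (((\x.(\y.false)) (let z = (if true then (\u.9) else (\v.1)) in z)) (1 * (if ((\w.true) 7) then (let p = 2 in 0) else (if false then 5 else 6))))
step 1: [if@0.1.0] (((\x.(\y.false)) (let z = (\u.9) in z)) (1 * (if ((\w.true) 7) then (let p = 2 in 0) else (if false then 5 else 6))))
step 2: [let@0.1] (((\x.(\y.false)) (\u.9)) (1 * (if ((\w.true) 7) then (let p = 2 in 0) else (if false then 5 else 6))))
step 3: [beta@0] ((\y.false) (1 * (if ((\w.true) 7) then (let p = 2 in 0) else (if false then 5 else 6))))
step 4: [beta@1.1.0] ((\y.false) (1 * (if true then (let p = 2 in 0) else (if false then 5 else 6))))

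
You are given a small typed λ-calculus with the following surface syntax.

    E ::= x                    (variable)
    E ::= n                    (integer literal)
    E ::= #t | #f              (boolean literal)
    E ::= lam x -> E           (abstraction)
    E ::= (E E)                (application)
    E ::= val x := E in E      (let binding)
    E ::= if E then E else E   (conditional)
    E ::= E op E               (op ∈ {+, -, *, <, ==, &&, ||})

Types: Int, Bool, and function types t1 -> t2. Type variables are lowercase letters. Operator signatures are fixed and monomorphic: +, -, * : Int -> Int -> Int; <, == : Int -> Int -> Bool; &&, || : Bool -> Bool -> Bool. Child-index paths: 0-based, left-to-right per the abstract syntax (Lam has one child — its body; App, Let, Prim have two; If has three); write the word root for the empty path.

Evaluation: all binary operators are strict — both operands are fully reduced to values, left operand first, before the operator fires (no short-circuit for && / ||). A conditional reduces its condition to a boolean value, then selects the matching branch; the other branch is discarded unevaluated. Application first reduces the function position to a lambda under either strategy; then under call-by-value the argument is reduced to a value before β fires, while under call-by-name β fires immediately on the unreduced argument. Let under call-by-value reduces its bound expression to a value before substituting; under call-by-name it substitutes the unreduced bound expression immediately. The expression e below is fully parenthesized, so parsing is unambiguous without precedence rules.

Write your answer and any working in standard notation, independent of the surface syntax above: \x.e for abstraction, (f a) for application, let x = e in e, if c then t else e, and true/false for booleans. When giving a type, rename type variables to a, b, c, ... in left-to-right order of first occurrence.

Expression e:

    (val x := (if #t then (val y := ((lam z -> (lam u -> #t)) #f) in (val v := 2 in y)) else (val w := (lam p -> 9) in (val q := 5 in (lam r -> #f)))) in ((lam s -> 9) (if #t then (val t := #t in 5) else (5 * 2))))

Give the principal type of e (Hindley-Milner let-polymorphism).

Derivation:
  unify Bool ~ Bool
\u._ : b -> Bool
\z._ : a -> b -> Bool
  unify a -> b -> Bool ~ Bool -> c
  unify a ~ Bool
  unify b -> Bool ~ c
_ _ : b -> Bool
let y : forall. b -> Bool
let v : Int
y : d -> Bool
\p._ : e -> Int
let w : forall. e -> Int
let q : Int
\r._ : f -> Bool
  unify d -> Bool ~ f -> Bool
  unify d ~ f
  unify Bool ~ Bool
let x : forall. f -> Bool
\s._ : g -> Int
  unify Bool ~ Bool
let t : Bool
  unify Int ~ Int
  unify Int ~ Int
  unify Int ~ Int
  unify g -> Int ~ Int -> h
  unify g ~ Int
  unify Int ~ h
_ _ : Int

Answer: Int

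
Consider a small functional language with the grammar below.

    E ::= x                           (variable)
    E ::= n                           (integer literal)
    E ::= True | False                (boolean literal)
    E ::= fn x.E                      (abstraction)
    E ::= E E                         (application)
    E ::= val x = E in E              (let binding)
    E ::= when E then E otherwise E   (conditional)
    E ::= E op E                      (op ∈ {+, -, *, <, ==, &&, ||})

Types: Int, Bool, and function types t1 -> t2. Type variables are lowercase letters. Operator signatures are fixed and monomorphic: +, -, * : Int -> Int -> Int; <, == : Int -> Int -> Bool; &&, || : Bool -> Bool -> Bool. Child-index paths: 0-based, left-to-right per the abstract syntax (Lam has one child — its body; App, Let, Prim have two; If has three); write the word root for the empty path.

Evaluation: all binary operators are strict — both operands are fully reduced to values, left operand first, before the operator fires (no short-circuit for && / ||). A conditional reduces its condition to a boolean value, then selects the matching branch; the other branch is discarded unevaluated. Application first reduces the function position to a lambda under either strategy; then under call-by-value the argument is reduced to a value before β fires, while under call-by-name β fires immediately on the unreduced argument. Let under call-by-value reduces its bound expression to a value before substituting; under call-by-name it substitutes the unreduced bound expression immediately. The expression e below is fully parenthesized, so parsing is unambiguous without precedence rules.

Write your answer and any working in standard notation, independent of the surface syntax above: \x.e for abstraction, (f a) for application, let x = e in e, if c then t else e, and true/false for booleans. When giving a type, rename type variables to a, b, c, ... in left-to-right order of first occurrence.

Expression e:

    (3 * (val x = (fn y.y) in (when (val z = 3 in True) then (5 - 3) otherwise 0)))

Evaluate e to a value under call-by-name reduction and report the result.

Trace:
step 0: (3 * (let x = (\y.y) in (if (let z = 3 in true) then (5 - 3) else 0)))
step 1: [let@1] (3 * (if (let z = 3 in true) then (5 - 3) else 0))
step 2: [let@1.0] (3 * (if true then (5 - 3) else 0))
step 3: [if@1] (3 * (5 - 3))
step 4: [delta@1] (3 * 2)
step 5: [delta@root] 6

Answer: 6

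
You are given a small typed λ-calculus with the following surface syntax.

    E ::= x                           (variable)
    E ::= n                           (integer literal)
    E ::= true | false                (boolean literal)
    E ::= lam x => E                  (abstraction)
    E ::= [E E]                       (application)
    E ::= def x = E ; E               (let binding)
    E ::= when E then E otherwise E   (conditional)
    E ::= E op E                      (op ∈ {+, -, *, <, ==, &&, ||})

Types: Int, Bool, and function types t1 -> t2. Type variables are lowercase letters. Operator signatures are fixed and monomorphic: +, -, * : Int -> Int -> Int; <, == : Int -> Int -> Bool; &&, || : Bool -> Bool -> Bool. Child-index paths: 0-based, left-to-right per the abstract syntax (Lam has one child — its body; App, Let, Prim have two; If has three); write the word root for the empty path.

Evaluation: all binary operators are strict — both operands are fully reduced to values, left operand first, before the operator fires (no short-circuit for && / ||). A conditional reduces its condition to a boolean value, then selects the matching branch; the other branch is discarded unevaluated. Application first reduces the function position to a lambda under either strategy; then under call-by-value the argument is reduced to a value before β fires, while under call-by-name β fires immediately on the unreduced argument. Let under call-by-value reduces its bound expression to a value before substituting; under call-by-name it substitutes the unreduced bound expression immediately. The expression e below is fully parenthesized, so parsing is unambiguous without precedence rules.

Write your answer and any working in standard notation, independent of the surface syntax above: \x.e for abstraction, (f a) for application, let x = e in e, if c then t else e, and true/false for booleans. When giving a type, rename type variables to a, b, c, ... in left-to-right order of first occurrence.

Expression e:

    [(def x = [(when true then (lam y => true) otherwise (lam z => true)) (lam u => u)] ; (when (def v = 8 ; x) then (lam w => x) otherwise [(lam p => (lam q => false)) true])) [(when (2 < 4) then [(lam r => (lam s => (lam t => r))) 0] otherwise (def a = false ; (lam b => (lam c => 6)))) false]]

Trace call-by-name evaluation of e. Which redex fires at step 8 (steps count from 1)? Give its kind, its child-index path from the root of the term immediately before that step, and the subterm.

Working:
step 0: ((let x = ((if true then (\y.true) else (\z.true)) (\u.u)) in (if (let v = 8 in x) then (\w.x) else ((\p.(\q.false)) true))) ((if (2 < 4) then ((\r.(\s.(\t.r))) 0) else (let a = false in (\b.(\c.6)))) false))
step 1: [let@0] ((if (let v = 8 in ((if true then (\y.true) else (\z.true)) (\u.u))) then (\w.((if true then (\y.true) else (\z.true)) (\u.u))) else ((\p.(\q.false)) true)) ((if (2 < 4) then ((\r.(\s.(\t.r))) 0) else (let a = false in (\b.(\c.6)))) false))
step 2: [let@0.0] ((if ((if true then (\y.true) else (\z.true)) (\u.u)) then (\w.((if true then (\y.true) else (\z.true)) (\u.u))) else ((\p.(\q.false)) true)) ((if (2 < 4) then ((\r.(\s.(\t.r))) 0) else (let a = false in (\b.(\c.6)))) false))
step 3: [if@0.0.0] ((if ((\y.true) (\u.u)) then (\w.((if true then (\y.true) else (\z.true)) (\u.u))) else ((\p.(\q.false)) true)) ((if (2 < 4) then ((\r.(\s.(\t.r))) 0) else (let a = false in (\b.(\c.6)))) false))
step 4: [beta@0.0] ((if true then (\w.((if true then (\y.true) else (\z.true)) (\u.u))) else ((\p.(\q.false)) true)) ((if (2 < 4) then ((\r.(\s.(\t.r))) 0) else (let a = false in (\b.(\c.6)))) false))
step 5: [if@0] ((\w.((if true then (\y.true) else (\z.true)) (\u.u))) ((if (2 < 4) then ((\r.(\s.(\t.r))) 0) else (let a = false in (\b.(\c.6)))) false))
step 6: [beta@root] ((if true then (\y.true) else (\z.true)) (\u.u))
step 7: [if@0] ((\y.true) (\u.u))
step 8: [beta@root] true

Answer: beta at root : ((\y.true) (\u.u))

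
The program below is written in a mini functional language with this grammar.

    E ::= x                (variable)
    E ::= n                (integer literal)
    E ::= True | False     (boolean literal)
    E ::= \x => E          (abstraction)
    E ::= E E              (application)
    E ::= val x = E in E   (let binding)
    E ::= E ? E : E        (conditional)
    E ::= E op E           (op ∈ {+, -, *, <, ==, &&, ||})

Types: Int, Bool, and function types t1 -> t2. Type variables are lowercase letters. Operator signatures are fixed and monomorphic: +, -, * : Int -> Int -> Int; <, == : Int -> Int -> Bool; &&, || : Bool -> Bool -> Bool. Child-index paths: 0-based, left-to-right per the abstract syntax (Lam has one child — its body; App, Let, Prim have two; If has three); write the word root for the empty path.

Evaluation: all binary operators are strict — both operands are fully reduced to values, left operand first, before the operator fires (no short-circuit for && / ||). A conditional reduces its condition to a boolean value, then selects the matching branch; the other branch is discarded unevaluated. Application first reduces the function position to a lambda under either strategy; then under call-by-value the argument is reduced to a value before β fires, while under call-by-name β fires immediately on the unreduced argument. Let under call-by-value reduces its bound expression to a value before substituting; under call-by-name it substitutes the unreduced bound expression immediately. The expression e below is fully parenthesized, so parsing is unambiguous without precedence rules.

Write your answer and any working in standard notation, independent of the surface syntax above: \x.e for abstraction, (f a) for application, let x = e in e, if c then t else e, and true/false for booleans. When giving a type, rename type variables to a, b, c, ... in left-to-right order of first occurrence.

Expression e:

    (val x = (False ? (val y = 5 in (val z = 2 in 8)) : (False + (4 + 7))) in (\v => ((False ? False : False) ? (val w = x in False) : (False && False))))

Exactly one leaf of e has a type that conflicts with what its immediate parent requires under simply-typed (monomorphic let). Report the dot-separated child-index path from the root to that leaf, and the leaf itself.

Derivation:
  unify Bool ~ Bool
let y : Int
let z : Int
  unify Bool ~ Int
  FAIL: mismatch Bool ~ Int

Answer: 0.2.0 : false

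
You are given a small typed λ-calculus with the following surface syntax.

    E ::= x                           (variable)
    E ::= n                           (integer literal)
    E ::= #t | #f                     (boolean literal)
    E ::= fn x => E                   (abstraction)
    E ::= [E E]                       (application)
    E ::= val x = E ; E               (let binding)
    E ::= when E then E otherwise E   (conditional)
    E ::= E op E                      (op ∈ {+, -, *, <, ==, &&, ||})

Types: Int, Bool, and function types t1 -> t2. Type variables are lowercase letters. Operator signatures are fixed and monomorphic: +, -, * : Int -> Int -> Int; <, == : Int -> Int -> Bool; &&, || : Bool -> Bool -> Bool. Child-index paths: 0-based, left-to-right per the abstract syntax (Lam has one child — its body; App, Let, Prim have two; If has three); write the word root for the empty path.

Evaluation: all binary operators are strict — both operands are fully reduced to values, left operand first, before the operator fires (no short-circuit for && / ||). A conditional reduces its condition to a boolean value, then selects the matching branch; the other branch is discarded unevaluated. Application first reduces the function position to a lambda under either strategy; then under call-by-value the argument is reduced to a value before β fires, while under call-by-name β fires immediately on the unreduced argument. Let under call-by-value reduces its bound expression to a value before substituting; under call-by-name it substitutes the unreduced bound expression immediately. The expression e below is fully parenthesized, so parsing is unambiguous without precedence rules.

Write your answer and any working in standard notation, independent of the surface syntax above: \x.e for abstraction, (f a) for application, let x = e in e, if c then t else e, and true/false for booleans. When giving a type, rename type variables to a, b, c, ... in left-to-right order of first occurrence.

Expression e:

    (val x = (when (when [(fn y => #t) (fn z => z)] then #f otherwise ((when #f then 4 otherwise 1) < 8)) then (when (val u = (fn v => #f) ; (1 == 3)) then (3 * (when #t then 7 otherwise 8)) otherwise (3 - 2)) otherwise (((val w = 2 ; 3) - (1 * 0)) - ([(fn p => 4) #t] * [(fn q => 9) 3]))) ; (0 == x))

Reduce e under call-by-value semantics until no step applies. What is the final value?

Answer: false

Derivation:
step 0: (let x = (if (if ((\y.true) (\z.z)) then false else ((if false then 4 else 1) < 8)) then (if (let u = (\v.false) in (1 == 3)) then (3 * (if true then 7 else 8)) else (3 - 2)) else (((let w = 2 in 3) - (1 * 0)) - (((\p.4) true) * ((\q.9) 3)))) in (0 == x))
step 1: [beta@0.0.0] (let x = (if (if true then false else ((if false then 4 else 1) < 8)) then (if (let u = (\v.false) in (1 == 3)) then (3 * (if true then 7 else 8)) else (3 - 2)) else (((let w = 2 in 3) - (1 * 0)) - (((\p.4) true) * ((\q.9) 3)))) in (0 == x))
step 2: [if@0.0] (let x = (if false then (if (let u = (\v.false) in (1 == 3)) then (3 * (if true then 7 else 8)) else (3 - 2)) else (((let w = 2 in 3) - (1 * 0)) - (((\p.4) true) * ((\q.9) 3)))) in (0 == x))
step 3: [if@0] (let x = (((let w = 2 in 3) - (1 * 0)) - (((\p.4) true) * ((\q.9) 3))) in (0 == x))
step 4: [let@0.0.0] (let x = ((3 - (1 * 0)) - (((\p.4) true) * ((\q.9) 3))) in (0 == x))
step 5: [delta@0.0.1] (let x = ((3 - 0) - (((\p.4) true) * ((\q.9) 3))) in (0 == x))
step 6: [delta@0.0] (let x = (3 - (((\p.4) true) * ((\q.9) 3))) in (0 == x))
step 7: [beta@0.1.0] (let x = (3 - (4 * ((\q.9) 3))) in (0 == x))
step 8: [beta@0.1.1] (let x = (3 - (4 * 9)) in (0 == x))
step 9: [delta@0.1] (let x = (3 - 36) in (0 == x))
step 10: [delta@0] (let x = -33 in (0 == x))
step 11: [let@root] (0 == -33)
step 12: [delta@root] false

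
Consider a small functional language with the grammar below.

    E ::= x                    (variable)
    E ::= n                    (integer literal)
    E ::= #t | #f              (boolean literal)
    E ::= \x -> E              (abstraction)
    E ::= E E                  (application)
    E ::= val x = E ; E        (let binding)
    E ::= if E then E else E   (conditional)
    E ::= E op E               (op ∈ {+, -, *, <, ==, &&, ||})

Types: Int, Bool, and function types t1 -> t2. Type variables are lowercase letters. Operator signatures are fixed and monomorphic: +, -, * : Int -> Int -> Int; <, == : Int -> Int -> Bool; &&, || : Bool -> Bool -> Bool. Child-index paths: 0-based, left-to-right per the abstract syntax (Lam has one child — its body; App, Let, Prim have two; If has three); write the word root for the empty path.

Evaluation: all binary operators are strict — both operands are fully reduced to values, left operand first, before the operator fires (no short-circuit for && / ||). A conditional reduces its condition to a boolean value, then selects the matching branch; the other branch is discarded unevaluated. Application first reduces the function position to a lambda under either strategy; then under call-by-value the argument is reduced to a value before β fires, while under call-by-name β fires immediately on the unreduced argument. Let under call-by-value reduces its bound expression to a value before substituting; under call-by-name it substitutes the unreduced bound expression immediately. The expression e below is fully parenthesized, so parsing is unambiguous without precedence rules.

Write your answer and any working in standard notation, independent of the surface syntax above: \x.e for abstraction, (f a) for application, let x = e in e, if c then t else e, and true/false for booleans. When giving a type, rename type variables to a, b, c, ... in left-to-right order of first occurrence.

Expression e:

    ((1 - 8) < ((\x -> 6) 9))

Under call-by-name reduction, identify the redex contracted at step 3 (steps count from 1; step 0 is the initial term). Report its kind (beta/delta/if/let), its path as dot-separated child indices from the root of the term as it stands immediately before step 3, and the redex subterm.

Answer: delta at root : (-7 < 6)

Derivation:
step 0: ((1 - 8) < ((\x.6) 9))
step 1: [delta@0] (-7 < ((\x.6) 9))
step 2: [beta@1] (-7 < 6)
step 3: [delta@root] true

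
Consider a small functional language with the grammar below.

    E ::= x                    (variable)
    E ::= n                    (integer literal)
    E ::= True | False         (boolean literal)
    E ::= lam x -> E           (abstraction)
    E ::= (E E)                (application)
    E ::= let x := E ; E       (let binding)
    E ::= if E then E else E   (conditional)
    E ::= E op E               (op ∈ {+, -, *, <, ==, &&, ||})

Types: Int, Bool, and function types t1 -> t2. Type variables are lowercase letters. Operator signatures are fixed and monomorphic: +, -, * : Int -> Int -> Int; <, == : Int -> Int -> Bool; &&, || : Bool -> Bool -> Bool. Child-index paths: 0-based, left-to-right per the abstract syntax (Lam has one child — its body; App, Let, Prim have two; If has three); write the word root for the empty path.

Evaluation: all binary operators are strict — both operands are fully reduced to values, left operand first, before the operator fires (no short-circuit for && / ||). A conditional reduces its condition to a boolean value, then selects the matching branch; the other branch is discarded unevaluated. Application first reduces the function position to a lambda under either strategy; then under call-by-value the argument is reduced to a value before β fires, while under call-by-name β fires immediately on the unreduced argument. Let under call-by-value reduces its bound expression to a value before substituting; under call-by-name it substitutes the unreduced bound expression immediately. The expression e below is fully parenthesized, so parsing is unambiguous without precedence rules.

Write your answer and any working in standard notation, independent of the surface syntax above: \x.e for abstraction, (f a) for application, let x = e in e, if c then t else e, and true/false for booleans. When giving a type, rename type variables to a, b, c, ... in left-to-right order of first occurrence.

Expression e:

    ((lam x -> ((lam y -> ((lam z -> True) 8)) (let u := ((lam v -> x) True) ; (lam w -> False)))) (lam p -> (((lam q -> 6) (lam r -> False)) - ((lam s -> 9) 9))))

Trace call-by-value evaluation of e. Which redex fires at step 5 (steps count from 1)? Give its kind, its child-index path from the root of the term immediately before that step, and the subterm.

Derivation:
step 0: ((\x.((\y.((\z.true) 8)) (let u = ((\v.x) true) in (\w.false)))) (\p.(((\q.6) (\r.false)) - ((\s.9) 9))))
step 1: [beta@root] ((\y.((\z.true) 8)) (let u = ((\v.(\p.(((\q.6) (\r.false)) - ((\s.9) 9)))) true) in (\w.false)))
step 2: [beta@1.0] ((\y.((\z.true) 8)) (let u = (\p.(((\q.6) (\r.false)) - ((\s.9) 9))) in (\w.false)))
step 3: [let@1] ((\y.((\z.true) 8)) (\w.false))
step 4: [beta@root] ((\z.true) 8)
step 5: [beta@root] true

Answer: beta at root : ((\z.true) 8)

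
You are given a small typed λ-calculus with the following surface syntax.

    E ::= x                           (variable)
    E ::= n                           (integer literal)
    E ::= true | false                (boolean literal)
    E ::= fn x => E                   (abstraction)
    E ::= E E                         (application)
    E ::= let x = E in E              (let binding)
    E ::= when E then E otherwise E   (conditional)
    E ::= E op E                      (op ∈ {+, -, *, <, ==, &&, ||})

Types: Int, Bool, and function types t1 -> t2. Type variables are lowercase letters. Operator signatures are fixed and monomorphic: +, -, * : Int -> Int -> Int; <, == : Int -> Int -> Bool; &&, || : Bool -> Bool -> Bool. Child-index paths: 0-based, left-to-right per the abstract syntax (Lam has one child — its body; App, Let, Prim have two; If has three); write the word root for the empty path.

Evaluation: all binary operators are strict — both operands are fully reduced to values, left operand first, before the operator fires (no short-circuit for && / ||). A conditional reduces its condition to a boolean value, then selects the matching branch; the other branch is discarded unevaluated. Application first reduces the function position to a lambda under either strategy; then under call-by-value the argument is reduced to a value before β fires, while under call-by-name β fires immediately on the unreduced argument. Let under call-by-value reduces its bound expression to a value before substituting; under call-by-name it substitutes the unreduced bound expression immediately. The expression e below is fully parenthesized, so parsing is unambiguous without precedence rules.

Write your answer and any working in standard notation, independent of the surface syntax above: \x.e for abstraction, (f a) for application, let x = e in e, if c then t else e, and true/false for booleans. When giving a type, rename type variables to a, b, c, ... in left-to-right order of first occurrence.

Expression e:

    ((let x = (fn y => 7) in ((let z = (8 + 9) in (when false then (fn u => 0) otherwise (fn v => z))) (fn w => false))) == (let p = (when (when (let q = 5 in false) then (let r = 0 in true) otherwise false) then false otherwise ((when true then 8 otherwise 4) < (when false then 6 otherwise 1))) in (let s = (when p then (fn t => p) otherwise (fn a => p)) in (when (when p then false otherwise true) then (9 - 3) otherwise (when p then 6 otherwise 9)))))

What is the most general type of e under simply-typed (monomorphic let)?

Answer: Bool

Derivation:
\y._ : a -> Int
let x : a -> Int
  unify Int ~ Int
  unify Int ~ Int
let z : Int
  unify Bool ~ Bool
\u._ : b -> Int
z : Int
\v._ : c -> Int
  unify b -> Int ~ c -> Int
  unify b ~ c
  unify Int ~ Int
\w._ : d -> Bool
  unify c -> Int ~ (d -> Bool) -> e
  unify c ~ d -> Bool
  unify Int ~ e
_ _ : Int
  unify Int ~ Int
let q : Int
  unify Bool ~ Bool
let r : Int
  unify Bool ~ Bool
  unify Bool ~ Bool
  unify Bool ~ Bool
  unify Int ~ Int
  unify Int ~ Int
  unify Bool ~ Bool
  unify Int ~ Int
  unify Int ~ Int
  unify Bool ~ Bool
let p : Bool
p : Bool
  unify Bool ~ Bool
p : Bool
\t._ : f -> Bool
p : Bool
\a._ : g -> Bool
  unify f -> Bool ~ g -> Bool
  unify f ~ g
  unify Bool ~ Bool
let s : g -> Bool
p : Bool
  unify Bool ~ Bool
  unify Bool ~ Bool
  unify Bool ~ Bool
  unify Int ~ Int
  unify Int ~ Int
p : Bool
  unify Bool ~ Bool
  unify Int ~ Int
  unify Int ~ Int
  unify Int ~ Int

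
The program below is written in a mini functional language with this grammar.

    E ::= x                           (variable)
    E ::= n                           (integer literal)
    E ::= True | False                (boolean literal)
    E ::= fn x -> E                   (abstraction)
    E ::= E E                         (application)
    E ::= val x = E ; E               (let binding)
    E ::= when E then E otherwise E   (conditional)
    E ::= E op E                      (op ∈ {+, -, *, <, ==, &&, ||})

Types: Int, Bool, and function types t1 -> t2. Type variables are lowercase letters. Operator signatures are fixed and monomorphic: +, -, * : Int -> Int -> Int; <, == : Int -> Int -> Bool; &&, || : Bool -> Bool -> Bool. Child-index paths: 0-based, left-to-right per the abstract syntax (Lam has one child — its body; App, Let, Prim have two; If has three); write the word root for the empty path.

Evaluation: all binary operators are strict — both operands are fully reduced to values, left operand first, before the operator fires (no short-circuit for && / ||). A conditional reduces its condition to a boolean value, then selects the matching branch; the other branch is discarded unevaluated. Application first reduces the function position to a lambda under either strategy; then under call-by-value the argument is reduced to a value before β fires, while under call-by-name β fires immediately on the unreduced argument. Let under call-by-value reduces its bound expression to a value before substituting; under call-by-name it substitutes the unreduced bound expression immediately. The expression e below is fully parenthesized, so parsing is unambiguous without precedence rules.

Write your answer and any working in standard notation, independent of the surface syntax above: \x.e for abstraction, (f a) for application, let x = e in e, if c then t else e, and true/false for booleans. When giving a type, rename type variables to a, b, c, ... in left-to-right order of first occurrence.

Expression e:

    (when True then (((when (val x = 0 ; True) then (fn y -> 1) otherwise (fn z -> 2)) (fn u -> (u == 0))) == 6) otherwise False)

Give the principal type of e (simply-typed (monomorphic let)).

Working:
  unify Bool ~ Bool
let x : Int
  unify Bool ~ Bool
\y._ : a -> Int
\z._ : b -> Int
  unify a -> Int ~ b -> Int
  unify a ~ b
  unify Int ~ Int
u : c
  unify c ~ Int
  unify Int ~ Int
\u._ : Int -> Bool
  unify b -> Int ~ (Int -> Bool) -> d
  unify b ~ Int -> Bool
  unify Int ~ d
_ _ : Int
  unify Int ~ Int
  unify Int ~ Int
  unify Bool ~ Bool

Answer: Bool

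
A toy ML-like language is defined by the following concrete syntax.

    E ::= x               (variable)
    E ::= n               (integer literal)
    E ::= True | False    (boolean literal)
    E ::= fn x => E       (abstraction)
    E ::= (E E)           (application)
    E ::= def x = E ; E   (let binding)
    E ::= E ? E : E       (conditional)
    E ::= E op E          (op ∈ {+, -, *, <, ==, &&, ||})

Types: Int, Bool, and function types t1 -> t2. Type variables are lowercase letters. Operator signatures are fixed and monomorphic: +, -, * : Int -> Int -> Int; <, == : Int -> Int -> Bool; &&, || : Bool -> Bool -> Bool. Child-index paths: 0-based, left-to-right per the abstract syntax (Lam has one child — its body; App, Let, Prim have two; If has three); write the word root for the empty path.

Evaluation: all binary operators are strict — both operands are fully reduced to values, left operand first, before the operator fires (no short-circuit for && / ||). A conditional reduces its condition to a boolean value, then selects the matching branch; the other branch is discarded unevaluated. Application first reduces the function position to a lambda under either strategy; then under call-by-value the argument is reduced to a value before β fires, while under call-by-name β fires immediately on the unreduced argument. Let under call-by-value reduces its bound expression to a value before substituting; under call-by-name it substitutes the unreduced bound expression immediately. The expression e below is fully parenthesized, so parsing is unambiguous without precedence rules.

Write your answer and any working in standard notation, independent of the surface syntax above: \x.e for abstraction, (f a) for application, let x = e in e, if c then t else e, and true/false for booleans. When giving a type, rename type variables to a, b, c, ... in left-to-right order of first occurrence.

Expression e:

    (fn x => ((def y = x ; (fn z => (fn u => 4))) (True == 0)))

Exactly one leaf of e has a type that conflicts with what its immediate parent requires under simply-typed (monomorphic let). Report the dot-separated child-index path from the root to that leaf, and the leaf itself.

Answer: 0.1.0 : true

Derivation:
x : a
let y : a
\u._ : c -> Int
\z._ : b -> c -> Int
  unify Bool ~ Int
  FAIL: mismatch Bool ~ Int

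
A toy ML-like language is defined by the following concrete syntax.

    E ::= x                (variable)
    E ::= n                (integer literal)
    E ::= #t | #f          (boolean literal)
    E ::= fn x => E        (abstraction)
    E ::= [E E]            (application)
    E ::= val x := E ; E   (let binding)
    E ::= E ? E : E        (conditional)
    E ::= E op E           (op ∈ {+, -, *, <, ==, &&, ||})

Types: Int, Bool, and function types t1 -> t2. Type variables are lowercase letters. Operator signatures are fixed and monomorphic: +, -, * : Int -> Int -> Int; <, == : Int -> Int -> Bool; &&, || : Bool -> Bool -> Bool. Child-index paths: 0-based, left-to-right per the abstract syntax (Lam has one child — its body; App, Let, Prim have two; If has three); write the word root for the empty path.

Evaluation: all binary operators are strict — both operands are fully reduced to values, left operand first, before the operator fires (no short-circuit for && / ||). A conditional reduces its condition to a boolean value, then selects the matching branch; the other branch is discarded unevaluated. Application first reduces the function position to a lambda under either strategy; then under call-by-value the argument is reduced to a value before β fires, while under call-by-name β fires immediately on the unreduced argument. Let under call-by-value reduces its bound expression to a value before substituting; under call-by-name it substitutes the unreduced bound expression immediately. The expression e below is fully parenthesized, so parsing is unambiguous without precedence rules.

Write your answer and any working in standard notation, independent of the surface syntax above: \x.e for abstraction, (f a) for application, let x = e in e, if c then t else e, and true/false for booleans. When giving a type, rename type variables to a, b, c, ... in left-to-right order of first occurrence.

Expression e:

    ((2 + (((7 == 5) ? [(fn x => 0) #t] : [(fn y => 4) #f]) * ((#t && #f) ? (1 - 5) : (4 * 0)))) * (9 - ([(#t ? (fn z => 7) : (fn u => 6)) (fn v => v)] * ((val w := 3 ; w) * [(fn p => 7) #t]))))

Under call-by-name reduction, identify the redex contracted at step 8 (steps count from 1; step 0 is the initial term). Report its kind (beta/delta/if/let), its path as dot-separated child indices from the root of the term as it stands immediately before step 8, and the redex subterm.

Derivation:
step 0: ((2 + ((if (7 == 5) then ((\x.0) true) else ((\y.4) false)) * (if (true && false) then (1 - 5) else (4 * 0)))) * (9 - (((if true then (\z.7) else (\u.6)) (\v.v)) * ((let w = 3 in w) * ((\p.7) true)))))
step 1: [delta@0.1.0.0] ((2 + ((if false then ((\x.0) true) else ((\y.4) false)) * (if (true && false) then (1 - 5) else (4 * 0)))) * (9 - (((if true then (\z.7) else (\u.6)) (\v.v)) * ((let w = 3 in w) * ((\p.7) true)))))
step 2: [if@0.1.0] ((2 + (((\y.4) false) * (if (true && false) then (1 - 5) else (4 * 0)))) * (9 - (((if true then (\z.7) else (\u.6)) (\v.v)) * ((let w = 3 in w) * ((\p.7) true)))))
step 3: [beta@0.1.0] ((2 + (4 * (if (true && false) then (1 - 5) else (4 * 0)))) * (9 - (((if true then (\z.7) else (\u.6)) (\v.v)) * ((let w = 3 in w) * ((\p.7) true)))))
step 4: [delta@0.1.1.0] ((2 + (4 * (if false then (1 - 5) else (4 * 0)))) * (9 - (((if true then (\z.7) else (\u.6)) (\v.v)) * ((let w = 3 in w) * ((\p.7) true)))))
step 5: [if@0.1.1] ((2 + (4 * (4 * 0))) * (9 - (((if true then (\z.7) else (\u.6)) (\v.v)) * ((let w = 3 in w) * ((\p.7) true)))))
step 6: [delta@0.1.1] ((2 + (4 * 0)) * (9 - (((if true then (\z.7) else (\u.6)) (\v.v)) * ((let w = 3 in w) * ((\p.7) true)))))
step 7: [delta@0.1] ((2 + 0) * (9 - (((if true then (\z.7) else (\u.6)) (\v.v)) * ((let w = 3 in w) * ((\p.7) true)))))
step 8: [delta@0] (2 * (9 - (((if true then (\z.7) else (\u.6)) (\v.v)) * ((let w = 3 in w) * ((\p.7) true)))))

Answer: delta at 0 : (2 + 0)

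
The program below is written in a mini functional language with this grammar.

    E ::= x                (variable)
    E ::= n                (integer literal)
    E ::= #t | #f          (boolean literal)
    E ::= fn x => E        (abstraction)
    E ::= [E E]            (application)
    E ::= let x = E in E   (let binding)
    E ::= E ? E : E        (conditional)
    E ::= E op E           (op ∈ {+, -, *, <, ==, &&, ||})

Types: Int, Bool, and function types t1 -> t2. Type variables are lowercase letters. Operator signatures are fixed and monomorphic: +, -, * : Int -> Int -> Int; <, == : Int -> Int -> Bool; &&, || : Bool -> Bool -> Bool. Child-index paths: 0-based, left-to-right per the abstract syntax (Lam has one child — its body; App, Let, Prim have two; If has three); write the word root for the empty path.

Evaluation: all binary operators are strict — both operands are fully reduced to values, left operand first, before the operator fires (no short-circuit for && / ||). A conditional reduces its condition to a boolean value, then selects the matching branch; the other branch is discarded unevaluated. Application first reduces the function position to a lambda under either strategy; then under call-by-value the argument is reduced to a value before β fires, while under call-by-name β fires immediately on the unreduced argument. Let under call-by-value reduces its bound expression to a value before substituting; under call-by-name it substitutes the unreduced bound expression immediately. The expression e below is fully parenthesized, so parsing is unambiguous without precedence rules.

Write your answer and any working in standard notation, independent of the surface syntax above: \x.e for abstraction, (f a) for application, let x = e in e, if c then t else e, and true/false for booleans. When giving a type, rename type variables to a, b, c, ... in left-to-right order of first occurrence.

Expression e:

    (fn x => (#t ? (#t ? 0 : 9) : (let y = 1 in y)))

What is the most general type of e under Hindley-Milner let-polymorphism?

Answer: a -> Int

Working:
  unify Bool ~ Bool
  unify Bool ~ Bool
  unify Int ~ Int
let y : Int
y : Int
  unify Int ~ Int
\x._ : a -> Int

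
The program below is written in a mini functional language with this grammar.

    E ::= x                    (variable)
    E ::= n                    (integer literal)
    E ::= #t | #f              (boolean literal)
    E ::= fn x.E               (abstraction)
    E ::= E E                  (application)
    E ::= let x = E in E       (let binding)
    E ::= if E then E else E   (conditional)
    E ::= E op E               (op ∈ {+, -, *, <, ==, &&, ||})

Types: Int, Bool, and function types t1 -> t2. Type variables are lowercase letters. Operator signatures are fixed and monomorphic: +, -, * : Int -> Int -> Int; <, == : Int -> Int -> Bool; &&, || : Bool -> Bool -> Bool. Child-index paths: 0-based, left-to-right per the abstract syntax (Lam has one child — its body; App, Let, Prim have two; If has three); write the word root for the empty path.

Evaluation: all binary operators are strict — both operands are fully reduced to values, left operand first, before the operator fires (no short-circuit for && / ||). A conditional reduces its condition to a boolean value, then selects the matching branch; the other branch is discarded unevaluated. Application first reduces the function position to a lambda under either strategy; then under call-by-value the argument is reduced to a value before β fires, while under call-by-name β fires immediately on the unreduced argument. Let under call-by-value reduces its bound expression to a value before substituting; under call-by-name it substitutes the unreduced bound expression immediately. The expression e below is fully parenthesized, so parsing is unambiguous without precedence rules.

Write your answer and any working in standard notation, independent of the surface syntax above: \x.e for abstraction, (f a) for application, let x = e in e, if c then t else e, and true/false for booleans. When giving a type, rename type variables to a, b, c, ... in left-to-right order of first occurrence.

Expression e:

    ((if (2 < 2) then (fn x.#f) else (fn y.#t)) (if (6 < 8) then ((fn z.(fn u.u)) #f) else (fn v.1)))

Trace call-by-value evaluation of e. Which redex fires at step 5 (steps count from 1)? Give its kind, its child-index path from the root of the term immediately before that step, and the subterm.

Answer: beta at 1 : ((\z.(\u.u)) false)

Derivation:
step 0: ((if (2 < 2) then (\x.false) else (\y.true)) (if (6 < 8) then ((\z.(\u.u)) false) else (\v.1)))
step 1: [delta@0.0] ((if false then (\x.false) else (\y.true)) (if (6 < 8) then ((\z.(\u.u)) false) else (\v.1)))
step 2: [if@0] ((\y.true) (if (6 < 8) then ((\z.(\u.u)) false) else (\v.1)))
step 3: [delta@1.0] ((\y.true) (if true then ((\z.(\u.u)) false) else (\v.1)))
step 4: [if@1] ((\y.true) ((\z.(\u.u)) false))
step 5: [beta@1] ((\y.true) (\u.u))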